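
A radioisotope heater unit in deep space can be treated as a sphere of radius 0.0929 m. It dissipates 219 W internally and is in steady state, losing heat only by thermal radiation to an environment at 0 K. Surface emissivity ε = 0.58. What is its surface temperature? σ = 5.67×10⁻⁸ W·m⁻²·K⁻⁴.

Steady state: internal power = radiated power, P = εσA T⁴.
Radiating area A = 4πr² = 0.1085 m².
T⁴ = P/(εσA) = 219/(0.58·5.67×10⁻⁸·0.1085) = 6.140×10¹⁰ K⁴.
T = (6.140×10¹⁰)^(1/4).

T ≈ 498 K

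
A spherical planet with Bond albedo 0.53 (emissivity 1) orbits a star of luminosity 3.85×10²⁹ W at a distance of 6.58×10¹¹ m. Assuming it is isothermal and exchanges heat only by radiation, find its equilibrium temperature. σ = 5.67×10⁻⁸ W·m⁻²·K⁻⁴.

First find the stellar flux at distance d: S = L/(4πd²) = 3.85×10²⁹/(4π·(6.58×10¹¹)²) = 70760 W/m².
For an isothermal sphere, absorbed (1−a)S·πr² = emitted σ·4πr²·T⁴, so T⁴ = (1−a)S/(4σ).
T⁴ = 0.470·70760/(4·5.67×10⁻⁸) = 1.466×10¹¹ K⁴.

T ≈ 619 K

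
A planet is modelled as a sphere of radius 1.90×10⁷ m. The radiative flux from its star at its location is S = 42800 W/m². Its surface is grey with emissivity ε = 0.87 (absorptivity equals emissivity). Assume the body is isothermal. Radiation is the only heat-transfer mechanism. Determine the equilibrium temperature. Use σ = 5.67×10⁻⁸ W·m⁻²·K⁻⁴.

At equilibrium, absorbed power = emitted power.
Absorbing cross-section = πr² = 1.134×10¹⁵ m²; emitting surface = 4πr² = 4.536×10¹⁵ m² (ratio 4).
εS·A_cross = εσ·A_surf·T⁴  ⇒  T⁴ = S/(4σ)   (ε cancels).
T⁴ = 42800/(4·5.67×10⁻⁸) = 1.887×10¹¹ K⁴.
T = (1.887×10¹¹)^(1/4).

T ≈ 659 K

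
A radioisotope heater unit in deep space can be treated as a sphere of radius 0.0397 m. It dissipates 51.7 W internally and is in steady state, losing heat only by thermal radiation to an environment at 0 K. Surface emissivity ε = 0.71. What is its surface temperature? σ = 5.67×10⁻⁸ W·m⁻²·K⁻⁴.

T ≈ 505 K

Steady state: internal power = radiated power, P = εσA T⁴.
Radiating area A = 4πr² = 0.01981 m².
T⁴ = P/(εσA) = 51.7/(0.71·5.67×10⁻⁸·0.01981) = 6.484×10¹⁰ K⁴.
T = (6.484×10¹⁰)^(1/4).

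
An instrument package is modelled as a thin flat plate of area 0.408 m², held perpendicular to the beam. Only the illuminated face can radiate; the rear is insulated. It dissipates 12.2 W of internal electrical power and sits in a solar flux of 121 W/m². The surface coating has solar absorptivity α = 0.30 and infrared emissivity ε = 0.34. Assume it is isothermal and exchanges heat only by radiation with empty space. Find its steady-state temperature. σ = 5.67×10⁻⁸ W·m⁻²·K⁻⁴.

T ≈ 242 K

At steady state, absorbed solar power + internal power = radiated power.
Absorbed: α·S·A_cross = 0.30·121·0.4080 = 14.81 W (cross-section A).
Total input = 14.81 + 12.2 = 27.01 W.
Radiated: εσ·A_surf·T⁴ with A_surf = A = 0.4080 m².
T⁴ = 27.01/(0.34·5.67×10⁻⁸·0.4080) = 3.434×10⁹ K⁴.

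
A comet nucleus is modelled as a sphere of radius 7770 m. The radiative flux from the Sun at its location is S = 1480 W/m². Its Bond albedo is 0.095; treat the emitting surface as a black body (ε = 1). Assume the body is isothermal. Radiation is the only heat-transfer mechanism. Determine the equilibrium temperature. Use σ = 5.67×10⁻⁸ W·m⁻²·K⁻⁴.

T ≈ 277 K

At equilibrium, absorbed power = emitted power.
Absorbing cross-section = πr² = 1.897×10⁸ m²; emitting surface = 4πr² = 7.587×10⁸ m² (ratio 4).
(1−a)S·A_cross = εσ·A_surf·T⁴  ⇒  T⁴ = (1−a)S/(4σ).
T⁴ = 0.905·1480/(4·5.67×10⁻⁸) = 5.906×10⁹ K⁴.
T = (5.906×10⁹)^(1/4).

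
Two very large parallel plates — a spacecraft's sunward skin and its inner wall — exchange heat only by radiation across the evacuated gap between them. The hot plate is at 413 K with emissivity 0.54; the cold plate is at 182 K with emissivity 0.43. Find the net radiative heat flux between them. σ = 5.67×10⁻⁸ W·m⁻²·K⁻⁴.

For two infinite grey parallel plates, q = σ(T₁⁴ − T₂⁴)/(1/ε₁ + 1/ε₂ − 1).
T₁⁴ − T₂⁴ = 2.909×10¹⁰ − 1.097×10⁹ = 2.800×10¹⁰ K⁴.
1/ε₁ + 1/ε₂ − 1 = 1.852 + 2.326 − 1 = 3.177.
q = 5.67×10⁻⁸ × 2.800×10¹⁰ / 3.177.

q ≈ 500 W/m²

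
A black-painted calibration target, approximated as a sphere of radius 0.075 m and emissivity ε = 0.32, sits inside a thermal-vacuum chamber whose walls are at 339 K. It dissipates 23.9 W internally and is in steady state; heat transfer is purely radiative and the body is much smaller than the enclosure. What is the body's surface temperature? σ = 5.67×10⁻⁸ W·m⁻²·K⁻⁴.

For a small grey body in a large enclosure, net radiated power = εσA(T⁴ − T_w⁴).
Steady state: P = εσA(T⁴ − T_w⁴) with A = 4πr² = 0.07069 m².
T⁴ = P/(εσA) + T_w⁴ = 23.9/(0.32·5.67×10⁻⁸·0.07069) + (339)⁴
    = 1.864×10¹⁰ + 1.321×10¹⁰ = 3.184×10¹⁰ K⁴.

T ≈ 422 K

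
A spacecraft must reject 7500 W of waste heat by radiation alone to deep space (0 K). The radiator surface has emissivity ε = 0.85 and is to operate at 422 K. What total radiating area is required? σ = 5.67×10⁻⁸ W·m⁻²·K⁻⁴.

P = εσA T⁴ ⇒ A = P/(εσT⁴).
T⁴ = 3.171×10¹⁰ K⁴.
A = 7500/(0.85 × 5.67×10⁻⁸ × 3.171×10¹⁰).

A ≈ 4.91 m²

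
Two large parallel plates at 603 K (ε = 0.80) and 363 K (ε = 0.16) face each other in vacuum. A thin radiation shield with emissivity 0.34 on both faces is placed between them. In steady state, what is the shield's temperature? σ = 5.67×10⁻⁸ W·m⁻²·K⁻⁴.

T_s ≈ 562 K

In steady state the net flux on the hot side equals that on the cold side.
σ(T₁⁴−T_s⁴)/D₁ = σ(T_s⁴−T₂⁴)/D₂, with D₁ = 1/ε₁+1/ε_s−1 = 3.191, D₂ = 1/ε_s+1/ε₂−1 = 8.191.
Solve for T_s⁴: T_s⁴ = (D₂·T₁⁴ + D₁·T₂⁴)/(D₁+D₂) = 1.000×10¹¹ K⁴.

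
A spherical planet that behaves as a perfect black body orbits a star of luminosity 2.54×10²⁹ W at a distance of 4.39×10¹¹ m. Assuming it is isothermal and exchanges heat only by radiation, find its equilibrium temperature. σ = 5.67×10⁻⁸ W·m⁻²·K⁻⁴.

T ≈ 825 K

First find the stellar flux at distance d: S = L/(4πd²) = 2.54×10²⁹/(4π·(4.39×10¹¹)²) = 1.049×10⁵ W/m².
For an isothermal sphere, absorbed (1−a)S·πr² = emitted σ·4πr²·T⁴, so T⁴ = (1−a)S/(4σ).
T⁴ = 1.00·1.049×10⁵/(4·5.67×10⁻⁸) = 4.624×10¹¹ K⁴.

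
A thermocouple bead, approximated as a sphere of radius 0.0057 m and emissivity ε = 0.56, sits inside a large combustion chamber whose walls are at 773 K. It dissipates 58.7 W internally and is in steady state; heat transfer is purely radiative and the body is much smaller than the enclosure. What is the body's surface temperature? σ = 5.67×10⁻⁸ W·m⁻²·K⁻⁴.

T ≈ 1490 K

For a small grey body in a large enclosure, net radiated power = εσA(T⁴ − T_w⁴).
Steady state: P = εσA(T⁴ − T_w⁴) with A = 4πr² = 4.083×10⁻⁴ m².
T⁴ = P/(εσA) + T_w⁴ = 58.7/(0.56·5.67×10⁻⁸·4.083×10⁻⁴) + (773)⁴
    = 4.528×10¹² + 3.570×10¹¹ = 4.885×10¹² K⁴.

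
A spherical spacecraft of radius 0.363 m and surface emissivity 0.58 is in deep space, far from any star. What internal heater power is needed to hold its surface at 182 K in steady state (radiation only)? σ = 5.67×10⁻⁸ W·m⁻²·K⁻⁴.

P = εσ·4πr²·T⁴.
4πr² = 1.656 m²; T⁴ = 1.097×10⁹ K⁴.
P = 0.58·5.67×10⁻⁸·1.656·1.097×10⁹.

P ≈ 59.7 W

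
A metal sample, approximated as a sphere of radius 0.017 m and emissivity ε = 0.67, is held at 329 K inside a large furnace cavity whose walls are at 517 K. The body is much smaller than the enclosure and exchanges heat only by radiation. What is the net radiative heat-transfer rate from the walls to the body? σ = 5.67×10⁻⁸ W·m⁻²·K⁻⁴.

P_net ≈ 8.24 W

For a small grey body in a large enclosure: P_net = εσA(T_body⁴ − T_wall⁴).
A = 4πr² = 0.003632 m²; T_body⁴ − T_wall⁴ = 1.172×10¹⁰ − 7.144×10¹⁰ = -5.973×10¹⁰ K⁴.
|P_net| = 0.67·5.67×10⁻⁸·0.003632·5.973×10¹⁰.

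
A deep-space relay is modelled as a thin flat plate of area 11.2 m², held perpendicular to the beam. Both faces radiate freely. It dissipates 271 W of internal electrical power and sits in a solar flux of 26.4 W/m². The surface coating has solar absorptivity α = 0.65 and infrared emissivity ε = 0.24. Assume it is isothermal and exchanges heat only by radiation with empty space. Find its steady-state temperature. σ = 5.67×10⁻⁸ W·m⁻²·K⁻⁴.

At steady state, absorbed solar power + internal power = radiated power.
Absorbed: α·S·A_cross = 0.65·26.4·11.20 = 192.2 W (cross-section A).
Total input = 192.2 + 271 = 463.2 W.
Radiated: εσ·A_surf·T⁴ with A_surf = 2A = 22.40 m².
T⁴ = 463.2/(0.24·5.67×10⁻⁸·22.40) = 1.520×10⁹ K⁴.

T ≈ 197 K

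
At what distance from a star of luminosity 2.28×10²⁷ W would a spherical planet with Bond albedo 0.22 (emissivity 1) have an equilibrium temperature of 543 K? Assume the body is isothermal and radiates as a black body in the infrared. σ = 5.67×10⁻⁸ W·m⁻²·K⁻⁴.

d ≈ 8.47×10¹⁰ m

For an isothermal black-emitting sphere, (1−a)S·πr² = σ·4πr²·T⁴ ⇒ S = 4σT⁴/(1−a).
S = 4·5.67×10⁻⁸·(543)⁴/0.780 = 25280 W/m².
Flux falls as S = L/(4πd²), so d = √(L/(4πS)) = √(2.28×10²⁷/(4π·25280)).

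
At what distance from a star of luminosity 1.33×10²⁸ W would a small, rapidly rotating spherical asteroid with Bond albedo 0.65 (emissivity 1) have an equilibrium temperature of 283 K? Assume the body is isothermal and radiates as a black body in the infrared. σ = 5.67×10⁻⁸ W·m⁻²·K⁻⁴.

For an isothermal black-emitting sphere, (1−a)S·πr² = σ·4πr²·T⁴ ⇒ S = 4σT⁴/(1−a).
S = 4·5.67×10⁻⁸·(283)⁴/0.350 = 4156 W/m².
Flux falls as S = L/(4πd²), so d = √(L/(4πS)) = √(1.33×10²⁸/(4π·4156)).

d ≈ 5.05×10¹¹ m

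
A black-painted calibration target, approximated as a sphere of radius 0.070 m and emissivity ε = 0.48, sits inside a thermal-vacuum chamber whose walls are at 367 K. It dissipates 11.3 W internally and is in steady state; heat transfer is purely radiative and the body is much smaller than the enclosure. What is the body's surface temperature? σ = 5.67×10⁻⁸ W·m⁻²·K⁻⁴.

T ≈ 397 K

For a small grey body in a large enclosure, net radiated power = εσA(T⁴ − T_w⁴).
Steady state: P = εσA(T⁴ − T_w⁴) with A = 4πr² = 0.06158 m².
T⁴ = P/(εσA) + T_w⁴ = 11.3/(0.48·5.67×10⁻⁸·0.06158) + (367)⁴
    = 6.743×10⁹ + 1.814×10¹⁰ = 2.488×10¹⁰ K⁴.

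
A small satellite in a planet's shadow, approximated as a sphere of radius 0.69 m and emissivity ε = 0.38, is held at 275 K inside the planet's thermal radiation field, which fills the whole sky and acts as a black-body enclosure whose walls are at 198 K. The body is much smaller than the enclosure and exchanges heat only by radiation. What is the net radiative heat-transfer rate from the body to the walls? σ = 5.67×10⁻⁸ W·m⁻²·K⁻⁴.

P_net ≈ 539 W

For a small grey body in a large enclosure: P_net = εσA(T_body⁴ − T_wall⁴).
A = 4πr² = 5.983 m²; T_body⁴ − T_wall⁴ = 5.719×10⁹ − 1.537×10⁹ = 4.182×10⁹ K⁴.
|P_net| = 0.38·5.67×10⁻⁸·5.983·4.182×10⁹.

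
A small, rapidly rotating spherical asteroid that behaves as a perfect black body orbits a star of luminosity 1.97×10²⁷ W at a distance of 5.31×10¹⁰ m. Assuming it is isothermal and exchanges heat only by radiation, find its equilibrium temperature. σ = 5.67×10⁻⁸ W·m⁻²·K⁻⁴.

First find the stellar flux at distance d: S = L/(4πd²) = 1.97×10²⁷/(4π·(5.31×10¹⁰)²) = 55600 W/m².
For an isothermal sphere, absorbed (1−a)S·πr² = emitted σ·4πr²·T⁴, so T⁴ = (1−a)S/(4σ).
T⁴ = 1.00·55600/(4·5.67×10⁻⁸) = 2.451×10¹¹ K⁴.

T ≈ 704 K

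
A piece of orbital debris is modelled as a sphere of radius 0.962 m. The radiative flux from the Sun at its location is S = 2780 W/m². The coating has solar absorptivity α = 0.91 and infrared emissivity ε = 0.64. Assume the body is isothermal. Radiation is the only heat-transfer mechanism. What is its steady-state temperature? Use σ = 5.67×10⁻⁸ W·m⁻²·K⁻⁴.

T ≈ 363 K

At equilibrium, absorbed power = emitted power.
Absorbing cross-section = πr² = 2.907 m²; emitting surface = 4πr² = 11.63 m² (ratio 4).
αS·A_cross = εσ·A_surf·T⁴  ⇒  T⁴ = αS/(ε·4σ).
T⁴ = 0.910·2780/(0.64·4·5.67×10⁻⁸) = 1.743×10¹⁰ K⁴.
T = (1.743×10¹⁰)^(1/4).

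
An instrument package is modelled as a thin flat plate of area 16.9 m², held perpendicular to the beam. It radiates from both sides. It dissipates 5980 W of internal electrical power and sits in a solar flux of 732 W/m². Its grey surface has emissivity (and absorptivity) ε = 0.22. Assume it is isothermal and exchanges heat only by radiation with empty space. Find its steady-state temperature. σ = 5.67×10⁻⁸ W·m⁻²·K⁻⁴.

At steady state, absorbed solar power + internal power = radiated power.
Absorbed: α·S·A_cross = 0.22·732·16.90 = 2722 W (cross-section A).
Total input = 2722 + 5980 = 8702 W.
Radiated: εσ·A_surf·T⁴ with A_surf = 2A = 33.80 m².
T⁴ = 8702/(0.22·5.67×10⁻⁸·33.80) = 2.064×10¹⁰ K⁴.

T ≈ 379 K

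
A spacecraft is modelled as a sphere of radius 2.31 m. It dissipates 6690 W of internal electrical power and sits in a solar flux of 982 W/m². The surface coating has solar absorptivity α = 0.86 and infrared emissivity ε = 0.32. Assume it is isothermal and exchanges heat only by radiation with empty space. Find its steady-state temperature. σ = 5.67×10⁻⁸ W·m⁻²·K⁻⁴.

At steady state, absorbed solar power + internal power = radiated power.
Absorbed: α·S·A_cross = 0.86·982·16.76 = 14160 W (cross-section πr²).
Total input = 14160 + 6690 = 20850 W.
Radiated: εσ·A_surf·T⁴ with A_surf = 4πr² = 67.06 m².
T⁴ = 20850/(0.32·5.67×10⁻⁸·67.06) = 1.714×10¹⁰ K⁴.

T ≈ 362 K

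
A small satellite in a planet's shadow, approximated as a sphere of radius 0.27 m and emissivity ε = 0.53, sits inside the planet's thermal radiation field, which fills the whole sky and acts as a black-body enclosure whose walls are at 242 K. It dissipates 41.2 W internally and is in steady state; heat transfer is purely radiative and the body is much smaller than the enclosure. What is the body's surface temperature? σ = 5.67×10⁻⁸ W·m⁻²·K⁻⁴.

T ≈ 265 K

For a small grey body in a large enclosure, net radiated power = εσA(T⁴ − T_w⁴).
Steady state: P = εσA(T⁴ − T_w⁴) with A = 4πr² = 0.9161 m².
T⁴ = P/(εσA) + T_w⁴ = 41.2/(0.53·5.67×10⁻⁸·0.9161) + (242)⁴
    = 1.497×10⁹ + 3.430×10⁹ = 4.926×10⁹ K⁴.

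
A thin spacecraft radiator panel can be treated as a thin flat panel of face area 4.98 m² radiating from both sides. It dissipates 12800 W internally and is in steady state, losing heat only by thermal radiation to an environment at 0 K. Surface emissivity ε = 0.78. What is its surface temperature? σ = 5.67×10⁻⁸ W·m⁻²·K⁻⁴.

T ≈ 413 K

Steady state: internal power = radiated power, P = εσA T⁴.
Radiating area A = 2·4.98 = 9.960 m².
T⁴ = P/(εσA) = 12800/(0.78·5.67×10⁻⁸·9.960) = 2.906×10¹⁰ K⁴.
T = (2.906×10¹⁰)^(1/4).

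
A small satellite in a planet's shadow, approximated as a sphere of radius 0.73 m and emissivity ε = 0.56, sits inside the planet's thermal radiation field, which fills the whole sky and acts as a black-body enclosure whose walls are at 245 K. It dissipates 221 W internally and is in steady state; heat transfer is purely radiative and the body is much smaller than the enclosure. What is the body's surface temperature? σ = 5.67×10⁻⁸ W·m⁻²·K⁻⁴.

T ≈ 261 K

For a small grey body in a large enclosure, net radiated power = εσA(T⁴ − T_w⁴).
Steady state: P = εσA(T⁴ − T_w⁴) with A = 4πr² = 6.697 m².
T⁴ = P/(εσA) + T_w⁴ = 221/(0.56·5.67×10⁻⁸·6.697) + (245)⁴
    = 1.039×10⁹ + 3.603×10⁹ = 4.642×10⁹ K⁴.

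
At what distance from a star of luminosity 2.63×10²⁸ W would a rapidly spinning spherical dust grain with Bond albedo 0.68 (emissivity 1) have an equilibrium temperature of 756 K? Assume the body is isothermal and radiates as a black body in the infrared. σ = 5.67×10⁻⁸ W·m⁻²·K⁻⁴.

For an isothermal black-emitting sphere, (1−a)S·πr² = σ·4πr²·T⁴ ⇒ S = 4σT⁴/(1−a).
S = 4·5.67×10⁻⁸·(756)⁴/0.320 = 2.315×10⁵ W/m².
Flux falls as S = L/(4πd²), so d = √(L/(4πS)) = √(2.63×10²⁸/(4π·2.315×10⁵)).

d ≈ 9.51×10¹⁰ m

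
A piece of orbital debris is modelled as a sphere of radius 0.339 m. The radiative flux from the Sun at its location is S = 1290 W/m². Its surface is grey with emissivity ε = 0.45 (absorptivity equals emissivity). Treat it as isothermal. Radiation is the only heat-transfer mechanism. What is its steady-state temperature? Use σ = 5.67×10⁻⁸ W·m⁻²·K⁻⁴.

At equilibrium, absorbed power = emitted power.
Absorbing cross-section = πr² = 0.3610 m²; emitting surface = 4πr² = 1.444 m² (ratio 4).
εS·A_cross = εσ·A_surf·T⁴  ⇒  T⁴ = S/(4σ)   (ε cancels).
T⁴ = 1290/(4·5.67×10⁻⁸) = 5.688×10⁹ K⁴.
T = (5.688×10⁹)^(1/4).

T ≈ 275 K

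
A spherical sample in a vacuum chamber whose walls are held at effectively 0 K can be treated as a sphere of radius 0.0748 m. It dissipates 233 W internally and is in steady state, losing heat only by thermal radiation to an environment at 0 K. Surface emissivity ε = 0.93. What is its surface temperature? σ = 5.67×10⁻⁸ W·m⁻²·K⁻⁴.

Steady state: internal power = radiated power, P = εσA T⁴.
Radiating area A = 4πr² = 0.07031 m².
T⁴ = P/(εσA) = 233/(0.93·5.67×10⁻⁸·0.07031) = 6.285×10¹⁰ K⁴.
T = (6.285×10¹⁰)^(1/4).

T ≈ 501 K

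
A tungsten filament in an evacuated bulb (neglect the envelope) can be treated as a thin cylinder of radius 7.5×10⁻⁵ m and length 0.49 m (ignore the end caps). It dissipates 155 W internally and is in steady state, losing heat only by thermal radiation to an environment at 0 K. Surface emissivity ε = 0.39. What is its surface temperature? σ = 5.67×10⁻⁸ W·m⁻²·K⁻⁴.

T ≈ 2350 K

Steady state: internal power = radiated power, P = εσA T⁴.
Radiating area A = 2πrL = 2.309×10⁻⁴ m².
T⁴ = P/(εσA) = 155/(0.39·5.67×10⁻⁸·2.309×10⁻⁴) = 3.036×10¹³ K⁴.
T = (3.036×10¹³)^(1/4).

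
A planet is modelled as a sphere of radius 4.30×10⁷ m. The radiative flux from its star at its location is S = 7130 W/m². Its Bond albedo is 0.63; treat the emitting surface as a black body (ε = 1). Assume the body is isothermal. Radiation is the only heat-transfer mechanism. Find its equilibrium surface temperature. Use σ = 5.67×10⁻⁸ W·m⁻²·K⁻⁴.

T ≈ 328 K

At equilibrium, absorbed power = emitted power.
Absorbing cross-section = πr² = 5.809×10¹⁵ m²; emitting surface = 4πr² = 2.324×10¹⁶ m² (ratio 4).
(1−a)S·A_cross = εσ·A_surf·T⁴  ⇒  T⁴ = (1−a)S/(4σ).
T⁴ = 0.370·7130/(4·5.67×10⁻⁸) = 1.163×10¹⁰ K⁴.
T = (1.163×10¹⁰)^(1/4).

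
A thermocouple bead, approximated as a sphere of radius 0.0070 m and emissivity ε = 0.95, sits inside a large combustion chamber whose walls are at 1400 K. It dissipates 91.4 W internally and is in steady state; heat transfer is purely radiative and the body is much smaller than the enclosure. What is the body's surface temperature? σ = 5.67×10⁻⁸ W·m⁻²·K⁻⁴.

T ≈ 1600 K

For a small grey body in a large enclosure, net radiated power = εσA(T⁴ − T_w⁴).
Steady state: P = εσA(T⁴ − T_w⁴) with A = 4πr² = 6.158×10⁻⁴ m².
T⁴ = P/(εσA) + T_w⁴ = 91.4/(0.95·5.67×10⁻⁸·6.158×10⁻⁴) + (1400)⁴
    = 2.756×10¹² + 3.842×10¹² = 6.597×10¹² K⁴.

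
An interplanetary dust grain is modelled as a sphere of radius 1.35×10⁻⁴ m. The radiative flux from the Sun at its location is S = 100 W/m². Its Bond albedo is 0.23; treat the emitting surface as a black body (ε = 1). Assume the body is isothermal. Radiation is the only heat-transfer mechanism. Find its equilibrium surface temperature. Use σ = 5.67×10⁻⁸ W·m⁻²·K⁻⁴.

T ≈ 136 K

At equilibrium, absorbed power = emitted power.
Absorbing cross-section = πr² = 5.726×10⁻⁸ m²; emitting surface = 4πr² = 2.290×10⁻⁷ m² (ratio 4).
(1−a)S·A_cross = εσ·A_surf·T⁴  ⇒  T⁴ = (1−a)S/(4σ).
T⁴ = 0.770·100/(4·5.67×10⁻⁸) = 3.395×10⁸ K⁴.
T = (3.395×10⁸)^(1/4).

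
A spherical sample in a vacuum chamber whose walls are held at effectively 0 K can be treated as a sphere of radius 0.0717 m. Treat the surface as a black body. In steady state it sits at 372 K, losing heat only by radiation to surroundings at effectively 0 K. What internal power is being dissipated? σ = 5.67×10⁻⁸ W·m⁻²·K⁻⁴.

Steady state: P = εσA T⁴.
A = 4πr² = 0.06460 m²; T⁴ = (372)⁴ = 1.915×10¹⁰ K⁴.
P = 1.0 × 5.67×10⁻⁸ × 0.06460 × 1.915×10¹⁰.

P ≈ 70.1 W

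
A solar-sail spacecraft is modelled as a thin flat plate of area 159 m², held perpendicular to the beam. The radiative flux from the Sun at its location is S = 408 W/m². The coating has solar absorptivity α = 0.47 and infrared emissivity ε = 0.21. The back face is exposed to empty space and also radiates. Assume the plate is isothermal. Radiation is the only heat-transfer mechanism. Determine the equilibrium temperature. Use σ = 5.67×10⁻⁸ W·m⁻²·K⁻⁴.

At equilibrium, absorbed power = emitted power.
Absorbing cross-section = A = 159.0 m²; emitting surface = 2A = 318.0 m² (ratio 2).
αS·A_cross = εσ·A_surf·T⁴  ⇒  T⁴ = αS/(ε·2σ).
T⁴ = 0.470·408/(0.21·2·5.67×10⁻⁸) = 8.052×10⁹ K⁴.
T = (8.052×10⁹)^(1/4).

T ≈ 300 K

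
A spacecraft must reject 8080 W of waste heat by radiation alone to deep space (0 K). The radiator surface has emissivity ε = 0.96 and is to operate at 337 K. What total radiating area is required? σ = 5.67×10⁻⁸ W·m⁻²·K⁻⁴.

A ≈ 11.5 m²

P = εσA T⁴ ⇒ A = P/(εσT⁴).
T⁴ = 1.290×10¹⁰ K⁴.
A = 8080/(0.96 × 5.67×10⁻⁸ × 1.290×10¹⁰).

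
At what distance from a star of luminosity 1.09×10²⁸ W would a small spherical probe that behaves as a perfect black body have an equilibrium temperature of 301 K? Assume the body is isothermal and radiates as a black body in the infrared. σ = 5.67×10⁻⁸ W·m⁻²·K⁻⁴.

d ≈ 6.83×10¹¹ m

For an isothermal black-emitting sphere, (1−a)S·πr² = σ·4πr²·T⁴ ⇒ S = 4σT⁴/(1−a).
S = 4·5.67×10⁻⁸·(301)⁴/1.00 = 1862 W/m².
Flux falls as S = L/(4πd²), so d = √(L/(4πS)) = √(1.09×10²⁸/(4π·1862)).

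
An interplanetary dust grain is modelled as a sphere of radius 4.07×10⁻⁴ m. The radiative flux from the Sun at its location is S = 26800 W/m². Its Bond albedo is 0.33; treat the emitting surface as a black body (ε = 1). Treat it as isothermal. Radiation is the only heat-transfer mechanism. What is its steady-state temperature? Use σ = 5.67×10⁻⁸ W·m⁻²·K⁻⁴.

At equilibrium, absorbed power = emitted power.
Absorbing cross-section = πr² = 5.204×10⁻⁷ m²; emitting surface = 4πr² = 2.082×10⁻⁶ m² (ratio 4).
(1−a)S·A_cross = εσ·A_surf·T⁴  ⇒  T⁴ = (1−a)S/(4σ).
T⁴ = 0.670·26800/(4·5.67×10⁻⁸) = 7.917×10¹⁰ K⁴.
T = (7.917×10¹⁰)^(1/4).

T ≈ 530 K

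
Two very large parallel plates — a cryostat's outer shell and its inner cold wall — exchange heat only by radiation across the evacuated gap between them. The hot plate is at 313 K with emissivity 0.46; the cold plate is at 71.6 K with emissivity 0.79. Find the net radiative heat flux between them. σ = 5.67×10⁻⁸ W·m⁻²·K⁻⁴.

q ≈ 222 W/m²

For two infinite grey parallel plates, q = σ(T₁⁴ − T₂⁴)/(1/ε₁ + 1/ε₂ − 1).
T₁⁴ − T₂⁴ = 9.598×10⁹ − 2.628×10⁷ = 9.572×10⁹ K⁴.
1/ε₁ + 1/ε₂ − 1 = 2.174 + 1.266 − 1 = 2.440.
q = 5.67×10⁻⁸ × 9.572×10⁹ / 2.440.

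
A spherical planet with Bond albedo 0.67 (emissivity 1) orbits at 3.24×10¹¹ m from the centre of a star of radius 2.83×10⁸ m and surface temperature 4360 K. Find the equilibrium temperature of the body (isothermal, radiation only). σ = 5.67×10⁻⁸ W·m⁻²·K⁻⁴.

The star's surface emits σT_*⁴; at distance d the flux is S = σT_*⁴(R_*/d)².
S = 5.67×10⁻⁸·(4360)⁴·(2.83×10⁸/3.24×10¹¹)² = 15.63 W/m².
For an isothermal sphere T⁴ = (1−a)S/(4σ) = 2.274×10⁷ K⁴.

T ≈ 69.1 K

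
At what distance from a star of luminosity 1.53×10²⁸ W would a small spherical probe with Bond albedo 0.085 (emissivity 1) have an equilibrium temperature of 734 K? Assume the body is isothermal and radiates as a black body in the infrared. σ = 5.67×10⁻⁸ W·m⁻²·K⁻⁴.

d ≈ 1.30×10¹¹ m

For an isothermal black-emitting sphere, (1−a)S·πr² = σ·4πr²·T⁴ ⇒ S = 4σT⁴/(1−a).
S = 4·5.67×10⁻⁸·(734)⁴/0.915 = 71950 W/m².
Flux falls as S = L/(4πd²), so d = √(L/(4πS)) = √(1.53×10²⁸/(4π·71950)).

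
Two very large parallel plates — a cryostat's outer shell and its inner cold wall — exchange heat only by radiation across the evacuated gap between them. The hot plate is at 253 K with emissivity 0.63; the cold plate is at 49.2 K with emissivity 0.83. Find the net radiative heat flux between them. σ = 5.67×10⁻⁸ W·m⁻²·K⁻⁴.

q ≈ 129 W/m²

For two infinite grey parallel plates, q = σ(T₁⁴ − T₂⁴)/(1/ε₁ + 1/ε₂ − 1).
T₁⁴ − T₂⁴ = 4.097×10⁹ − 5.859×10⁶ = 4.091×10⁹ K⁴.
1/ε₁ + 1/ε₂ − 1 = 1.587 + 1.205 − 1 = 1.792.
q = 5.67×10⁻⁸ × 4.091×10⁹ / 1.792.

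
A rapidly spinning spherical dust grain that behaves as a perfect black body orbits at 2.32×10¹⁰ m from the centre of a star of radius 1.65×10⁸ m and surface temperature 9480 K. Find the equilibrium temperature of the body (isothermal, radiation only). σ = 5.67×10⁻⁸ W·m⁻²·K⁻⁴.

T ≈ 565 K

The star's surface emits σT_*⁴; at distance d the flux is S = σT_*⁴(R_*/d)².
S = 5.67×10⁻⁸·(9480)⁴·(1.65×10⁸/2.32×10¹⁰)² = 23160 W/m².
For an isothermal sphere T⁴ = (1−a)S/(4σ) = 1.021×10¹¹ K⁴.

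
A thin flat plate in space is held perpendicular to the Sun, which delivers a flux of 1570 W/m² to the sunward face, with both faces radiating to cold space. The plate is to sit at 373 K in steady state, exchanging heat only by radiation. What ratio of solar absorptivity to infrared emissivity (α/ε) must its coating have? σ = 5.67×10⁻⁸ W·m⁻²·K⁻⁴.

Balance: αS·A = εσ·2A·T⁴ ⇒ α/ε = 2σT⁴/S.
α/ε = 2·5.67×10⁻⁸·(373)⁴/1570 = 2·5.67×10⁻⁸·1.936×10¹⁰/1570.

α/ε ≈ 1.40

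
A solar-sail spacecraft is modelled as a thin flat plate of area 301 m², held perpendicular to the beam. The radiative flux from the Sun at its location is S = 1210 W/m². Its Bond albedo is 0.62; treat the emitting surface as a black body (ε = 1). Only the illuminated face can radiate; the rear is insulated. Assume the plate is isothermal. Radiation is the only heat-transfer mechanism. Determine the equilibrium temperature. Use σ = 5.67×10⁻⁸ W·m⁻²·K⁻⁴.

At equilibrium, absorbed power = emitted power.
Absorbing cross-section = A = 301.0 m²; emitting surface = A = 301.0 m² (ratio 1).
(1−a)S·A_cross = εσ·A_surf·T⁴  ⇒  T⁴ = (1−a)S/(1σ).
T⁴ = 0.380·1210/(1·5.67×10⁻⁸) = 8.109×10⁹ K⁴.
T = (8.109×10⁹)^(1/4).

T ≈ 300 K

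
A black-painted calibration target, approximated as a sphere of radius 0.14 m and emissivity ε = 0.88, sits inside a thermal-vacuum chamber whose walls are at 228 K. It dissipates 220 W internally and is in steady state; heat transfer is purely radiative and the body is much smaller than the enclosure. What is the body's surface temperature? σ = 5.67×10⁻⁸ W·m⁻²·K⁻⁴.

T ≈ 379 K

For a small grey body in a large enclosure, net radiated power = εσA(T⁴ − T_w⁴).
Steady state: P = εσA(T⁴ − T_w⁴) with A = 4πr² = 0.2463 m².
T⁴ = P/(εσA) + T_w⁴ = 220/(0.88·5.67×10⁻⁸·0.2463) + (228)⁴
    = 1.790×10¹⁰ + 2.702×10⁹ = 2.060×10¹⁰ K⁴.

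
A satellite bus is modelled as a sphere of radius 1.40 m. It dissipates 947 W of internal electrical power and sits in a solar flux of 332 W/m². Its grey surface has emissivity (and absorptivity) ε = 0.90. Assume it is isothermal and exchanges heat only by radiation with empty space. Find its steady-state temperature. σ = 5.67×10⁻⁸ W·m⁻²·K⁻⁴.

At steady state, absorbed solar power + internal power = radiated power.
Absorbed: α·S·A_cross = 0.90·332·6.158 = 1840 W (cross-section πr²).
Total input = 1840 + 947 = 2787 W.
Radiated: εσ·A_surf·T⁴ with A_surf = 4πr² = 24.63 m².
T⁴ = 2787/(0.90·5.67×10⁻⁸·24.63) = 2.217×10⁹ K⁴.

T ≈ 217 K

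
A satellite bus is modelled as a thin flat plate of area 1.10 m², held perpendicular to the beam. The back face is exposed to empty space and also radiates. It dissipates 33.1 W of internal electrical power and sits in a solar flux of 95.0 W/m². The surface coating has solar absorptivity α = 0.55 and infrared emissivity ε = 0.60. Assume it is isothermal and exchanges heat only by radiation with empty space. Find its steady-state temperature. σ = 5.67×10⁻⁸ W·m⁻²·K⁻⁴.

At steady state, absorbed solar power + internal power = radiated power.
Absorbed: α·S·A_cross = 0.55·95.0·1.100 = 57.48 W (cross-section A).
Total input = 57.48 + 33.1 = 90.58 W.
Radiated: εσ·A_surf·T⁴ with A_surf = 2A = 2.200 m².
T⁴ = 90.58/(0.60·5.67×10⁻⁸·2.200) = 1.210×10⁹ K⁴.

T ≈ 187 K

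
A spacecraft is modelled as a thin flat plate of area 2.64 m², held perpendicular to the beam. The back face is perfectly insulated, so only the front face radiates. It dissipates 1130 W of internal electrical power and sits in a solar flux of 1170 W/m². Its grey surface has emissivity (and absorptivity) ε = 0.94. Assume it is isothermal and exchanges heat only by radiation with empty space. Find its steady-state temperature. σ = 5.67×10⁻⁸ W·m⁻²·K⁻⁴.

At steady state, absorbed solar power + internal power = radiated power.
Absorbed: α·S·A_cross = 0.94·1170·2.640 = 2903 W (cross-section A).
Total input = 2903 + 1130 = 4033 W.
Radiated: εσ·A_surf·T⁴ with A_surf = A = 2.640 m².
T⁴ = 4033/(0.94·5.67×10⁻⁸·2.640) = 2.867×10¹⁰ K⁴.

T ≈ 411 K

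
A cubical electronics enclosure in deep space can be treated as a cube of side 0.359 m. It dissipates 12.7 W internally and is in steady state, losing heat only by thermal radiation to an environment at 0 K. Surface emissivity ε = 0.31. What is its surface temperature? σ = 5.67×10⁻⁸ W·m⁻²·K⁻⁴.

T ≈ 175 K

Steady state: internal power = radiated power, P = εσA T⁴.
Radiating area A = 6L² = 0.7733 m².
T⁴ = P/(εσA) = 12.7/(0.31·5.67×10⁻⁸·0.7733) = 9.344×10⁸ K⁴.
T = (9.344×10⁸)^(1/4).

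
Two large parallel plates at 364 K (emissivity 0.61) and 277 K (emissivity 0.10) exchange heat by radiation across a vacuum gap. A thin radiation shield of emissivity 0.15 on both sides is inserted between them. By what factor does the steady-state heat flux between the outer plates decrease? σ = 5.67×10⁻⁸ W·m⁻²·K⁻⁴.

Without shield: q₀ = σΔ(T⁴)/(1/ε₁+1/ε₂−1) with denominator 10.64.
With shield the two gaps are in series; the resistances add: (1/ε₁+1/ε_s−1)+(1/ε_s+1/ε₂−1) = 7.306+15.67 = 22.97.
Heat-flux ratio q₀/q = 22.97/10.64.

factor ≈ 2.16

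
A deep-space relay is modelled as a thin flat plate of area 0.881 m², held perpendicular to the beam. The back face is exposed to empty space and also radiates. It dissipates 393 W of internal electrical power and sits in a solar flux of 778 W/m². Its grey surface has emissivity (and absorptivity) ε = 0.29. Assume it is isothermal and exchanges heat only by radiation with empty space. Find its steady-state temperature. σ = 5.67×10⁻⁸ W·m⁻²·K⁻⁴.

At steady state, absorbed solar power + internal power = radiated power.
Absorbed: α·S·A_cross = 0.29·778·0.8810 = 198.8 W (cross-section A).
Total input = 198.8 + 393 = 591.8 W.
Radiated: εσ·A_surf·T⁴ with A_surf = 2A = 1.762 m².
T⁴ = 591.8/(0.29·5.67×10⁻⁸·1.762) = 2.043×10¹⁰ K⁴.

T ≈ 378 K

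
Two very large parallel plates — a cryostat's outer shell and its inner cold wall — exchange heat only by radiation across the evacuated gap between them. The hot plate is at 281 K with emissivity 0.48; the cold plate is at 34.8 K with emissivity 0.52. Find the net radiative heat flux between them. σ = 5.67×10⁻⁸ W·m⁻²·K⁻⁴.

q ≈ 118 W/m²

For two infinite grey parallel plates, q = σ(T₁⁴ − T₂⁴)/(1/ε₁ + 1/ε₂ − 1).
T₁⁴ − T₂⁴ = 6.235×10⁹ − 1.467×10⁶ = 6.233×10⁹ K⁴.
1/ε₁ + 1/ε₂ − 1 = 2.083 + 1.923 − 1 = 3.006.
q = 5.67×10⁻⁸ × 6.233×10⁹ / 3.006.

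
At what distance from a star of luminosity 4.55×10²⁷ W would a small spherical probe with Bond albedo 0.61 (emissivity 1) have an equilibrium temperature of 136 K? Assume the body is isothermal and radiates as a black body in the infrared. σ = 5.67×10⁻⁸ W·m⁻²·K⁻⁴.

d ≈ 1.35×10¹² m

For an isothermal black-emitting sphere, (1−a)S·πr² = σ·4πr²·T⁴ ⇒ S = 4σT⁴/(1−a).
S = 4·5.67×10⁻⁸·(136)⁴/0.390 = 198.9 W/m².
Flux falls as S = L/(4πd²), so d = √(L/(4πS)) = √(4.55×10²⁷/(4π·198.9)).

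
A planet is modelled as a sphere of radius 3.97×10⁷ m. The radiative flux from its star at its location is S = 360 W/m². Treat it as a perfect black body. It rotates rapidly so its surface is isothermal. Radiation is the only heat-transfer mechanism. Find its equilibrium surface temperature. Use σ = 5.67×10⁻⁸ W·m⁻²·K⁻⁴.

T ≈ 200 K

At equilibrium, absorbed power = emitted power.
Absorbing cross-section = πr² = 4.951×10¹⁵ m²; emitting surface = 4πr² = 1.981×10¹⁶ m² (ratio 4).
S·A_cross = εσ·A_surf·T⁴  ⇒  T⁴ = S/(4σ).
T⁴ = 1.00·360/(4·5.67×10⁻⁸) = 1.587×10⁹ K⁴.
T = (1.587×10⁹)^(1/4).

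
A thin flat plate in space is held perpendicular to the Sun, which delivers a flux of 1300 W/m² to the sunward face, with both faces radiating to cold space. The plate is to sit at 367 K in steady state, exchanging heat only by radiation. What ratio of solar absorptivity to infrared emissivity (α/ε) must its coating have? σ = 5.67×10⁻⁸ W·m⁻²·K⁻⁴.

α/ε ≈ 1.58

Balance: αS·A = εσ·2A·T⁴ ⇒ α/ε = 2σT⁴/S.
α/ε = 2·5.67×10⁻⁸·(367)⁴/1300 = 2·5.67×10⁻⁸·1.814×10¹⁰/1300.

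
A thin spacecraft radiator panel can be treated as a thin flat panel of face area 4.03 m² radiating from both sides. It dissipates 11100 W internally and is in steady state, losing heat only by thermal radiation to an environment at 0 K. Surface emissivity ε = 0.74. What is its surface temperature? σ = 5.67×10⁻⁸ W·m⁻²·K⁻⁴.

Steady state: internal power = radiated power, P = εσA T⁴.
Radiating area A = 2·4.03 = 8.060 m².
T⁴ = P/(εσA) = 11100/(0.74·5.67×10⁻⁸·8.060) = 3.282×10¹⁰ K⁴.
T = (3.282×10¹⁰)^(1/4).

T ≈ 426 K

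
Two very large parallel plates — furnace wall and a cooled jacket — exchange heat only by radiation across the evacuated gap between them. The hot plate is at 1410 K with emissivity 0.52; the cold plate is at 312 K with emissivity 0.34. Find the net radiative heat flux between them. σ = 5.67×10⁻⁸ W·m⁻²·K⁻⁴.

For two infinite grey parallel plates, q = σ(T₁⁴ − T₂⁴)/(1/ε₁ + 1/ε₂ − 1).
T₁⁴ − T₂⁴ = 3.953×10¹² − 9.476×10⁹ = 3.943×10¹² K⁴.
1/ε₁ + 1/ε₂ − 1 = 1.923 + 2.941 − 1 = 3.864.
q = 5.67×10⁻⁸ × 3.943×10¹² / 3.864.

q ≈ 57900 W/m²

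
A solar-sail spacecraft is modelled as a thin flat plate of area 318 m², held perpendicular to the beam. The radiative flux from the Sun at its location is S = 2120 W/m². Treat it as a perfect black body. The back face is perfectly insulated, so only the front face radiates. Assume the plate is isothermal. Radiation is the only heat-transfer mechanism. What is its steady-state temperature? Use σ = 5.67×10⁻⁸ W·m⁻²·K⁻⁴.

T ≈ 440 K

At equilibrium, absorbed power = emitted power.
Absorbing cross-section = A = 318.0 m²; emitting surface = A = 318.0 m² (ratio 1).
S·A_cross = εσ·A_surf·T⁴  ⇒  T⁴ = S/(1σ).
T⁴ = 1.00·2120/(1·5.67×10⁻⁸) = 3.739×10¹⁰ K⁴.
T = (3.739×10¹⁰)^(1/4).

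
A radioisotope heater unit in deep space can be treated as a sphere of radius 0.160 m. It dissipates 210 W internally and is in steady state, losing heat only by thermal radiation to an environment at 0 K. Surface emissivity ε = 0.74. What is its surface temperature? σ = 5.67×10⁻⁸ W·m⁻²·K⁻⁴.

T ≈ 353 K

Steady state: internal power = radiated power, P = εσA T⁴.
Radiating area A = 4πr² = 0.3217 m².
T⁴ = P/(εσA) = 210/(0.74·5.67×10⁻⁸·0.3217) = 1.556×10¹⁰ K⁴.
T = (1.556×10¹⁰)^(1/4).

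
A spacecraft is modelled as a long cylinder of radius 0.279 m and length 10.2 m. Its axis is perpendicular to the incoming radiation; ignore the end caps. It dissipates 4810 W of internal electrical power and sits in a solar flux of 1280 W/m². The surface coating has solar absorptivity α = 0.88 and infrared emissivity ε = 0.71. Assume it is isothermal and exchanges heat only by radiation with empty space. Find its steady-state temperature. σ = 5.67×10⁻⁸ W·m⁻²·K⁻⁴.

T ≈ 353 K

At steady state, absorbed solar power + internal power = radiated power.
Absorbed: α·S·A_cross = 0.88·1280·5.692 = 6411 W (cross-section 2rL).
Total input = 6411 + 4810 = 11220 W.
Radiated: εσ·A_surf·T⁴ with A_surf = 2πrL = 17.88 m².
T⁴ = 11220/(0.71·5.67×10⁻⁸·17.88) = 1.559×10¹⁰ K⁴.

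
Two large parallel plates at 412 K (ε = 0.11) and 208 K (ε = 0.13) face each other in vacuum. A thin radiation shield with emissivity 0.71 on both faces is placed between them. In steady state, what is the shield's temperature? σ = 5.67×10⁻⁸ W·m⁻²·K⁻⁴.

T_s ≈ 346 K

In steady state the net flux on the hot side equals that on the cold side.
σ(T₁⁴−T_s⁴)/D₁ = σ(T_s⁴−T₂⁴)/D₂, with D₁ = 1/ε₁+1/ε_s−1 = 9.499, D₂ = 1/ε_s+1/ε₂−1 = 8.101.
Solve for T_s⁴: T_s⁴ = (D₂·T₁⁴ + D₁·T₂⁴)/(D₁+D₂) = 1.427×10¹⁰ K⁴.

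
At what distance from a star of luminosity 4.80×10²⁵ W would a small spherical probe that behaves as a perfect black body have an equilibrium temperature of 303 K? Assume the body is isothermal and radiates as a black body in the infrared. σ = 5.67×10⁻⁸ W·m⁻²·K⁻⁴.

d ≈ 4.47×10¹⁰ m

For an isothermal black-emitting sphere, (1−a)S·πr² = σ·4πr²·T⁴ ⇒ S = 4σT⁴/(1−a).
S = 4·5.67×10⁻⁸·(303)⁴/1.00 = 1912 W/m².
Flux falls as S = L/(4πd²), so d = √(L/(4πS)) = √(4.80×10²⁵/(4π·1912)).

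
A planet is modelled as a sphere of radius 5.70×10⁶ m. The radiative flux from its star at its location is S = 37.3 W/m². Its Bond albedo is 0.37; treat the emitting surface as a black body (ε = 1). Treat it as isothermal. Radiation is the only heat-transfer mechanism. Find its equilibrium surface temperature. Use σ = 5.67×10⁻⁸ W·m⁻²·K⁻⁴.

T ≈ 101 K

At equilibrium, absorbed power = emitted power.
Absorbing cross-section = πr² = 1.021×10¹⁴ m²; emitting surface = 4πr² = 4.083×10¹⁴ m² (ratio 4).
(1−a)S·A_cross = εσ·A_surf·T⁴  ⇒  T⁴ = (1−a)S/(4σ).
T⁴ = 0.630·37.3/(4·5.67×10⁻⁸) = 1.036×10⁸ K⁴.
T = (1.036×10⁸)^(1/4).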